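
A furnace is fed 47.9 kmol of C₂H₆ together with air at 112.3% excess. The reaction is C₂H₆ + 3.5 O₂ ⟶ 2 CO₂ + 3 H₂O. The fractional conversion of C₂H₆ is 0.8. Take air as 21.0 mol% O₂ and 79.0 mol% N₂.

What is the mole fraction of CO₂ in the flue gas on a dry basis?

0.0465

Stoichiometric O₂ = 3.5 × 47.9 = 167.7 kmol; O₂ fed = 167.7 × 2.123 = 355.9 kmol.
N₂ fed = 355.9 × 79/21 = 1339 kmol.
Fuel reacted = 0.8 × 47.9 → ξ = 38.32 kmol.
Outlet (n = n₀ + ν ξ):
  C₂H₆: 47.9 − 1(38.32) = 9.58
  O₂: 355.9 − 3.5(38.32) = 221.8
  N₂: 1339 (inert)
  CO₂: 0 + 2(38.32) = 76.64
  H₂O: 0 + 3(38.32) = 115
Dry total = 1647 kmol; y_CO₂ (dry) = 76.64 / 1647 = 0.04653.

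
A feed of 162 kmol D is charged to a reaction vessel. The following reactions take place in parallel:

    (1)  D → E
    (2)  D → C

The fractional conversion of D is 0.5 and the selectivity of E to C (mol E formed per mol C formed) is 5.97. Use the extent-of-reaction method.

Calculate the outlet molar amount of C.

11.6 kmol

Conversion of D: D consumed = 0.5 × 162 = 81 kmol = 1ξ₁ + 1ξ₂.
Selectivity: 1ξ₁ / (1ξ₂) = 5.97 → ξ₁ = 5.97 ξ₂.
Substitute: (1·5.97 + 1) ξ₂ = 81 → ξ₂ = 11.62 kmol, ξ₁ = 69.38 kmol.
Outlet amounts (n = n₀ + Σ ν·ξ):
  D: 162 − 1(69.38) − 1(11.62) = 81
  E: 0 + 1(69.38) = 69.38
  C: 0 + 1(11.62) = 11.62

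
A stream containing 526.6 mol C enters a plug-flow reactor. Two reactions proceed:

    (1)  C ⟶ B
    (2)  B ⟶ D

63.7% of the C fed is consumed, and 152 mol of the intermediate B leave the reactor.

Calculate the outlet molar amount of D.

Conversion of C: C consumed = 1ξ₁ = 0.637 × 526.6 → ξ₁ = 335.4 mol.
B balance: n_B = 0 + 1ξ₁ − 1ξ₂ = 152 → ξ₂ = (1·335.4 − 152)/1 = 183.4 mol.
Outlet amounts (n = n₀ + Σ ν·ξ):
  C: 526.6 − 1(335.4) = 191.2
  B: 0 + 1(335.4) − 1(183.4) = 152
  D: 0 + 1(183.4) = 183.4

183 mol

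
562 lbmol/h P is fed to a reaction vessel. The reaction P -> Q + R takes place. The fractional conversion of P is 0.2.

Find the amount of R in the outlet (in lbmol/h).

P reacted = 0.2 × 562 = 112.4 lbmol/h; ν_P = −1, so ξ = 112.4/1 = 112.4 lbmol/h.
Outlet amounts (n = n₀ + ν ξ):
  P: 562 − 1(112.4) = 449.6
  Q: 0 + 1(112.4) = 112.4
  R: 0 + 1(112.4) = 112.4

112 lbmol/h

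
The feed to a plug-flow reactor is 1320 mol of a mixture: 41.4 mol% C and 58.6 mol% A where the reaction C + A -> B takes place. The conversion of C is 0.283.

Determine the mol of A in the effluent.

C reacted = 0.283 × 546.5 = 154.7 mol; ν_C = −1, so ξ = 154.7/1 = 154.7 mol.
Outlet amounts (n = n₀ + ν ξ):
  C: 546.5 − 1(154.7) = 391.8
  A: 773.5 − 1(154.7) = 618.9
  B: 0 + 1(154.7) = 154.7

619 mol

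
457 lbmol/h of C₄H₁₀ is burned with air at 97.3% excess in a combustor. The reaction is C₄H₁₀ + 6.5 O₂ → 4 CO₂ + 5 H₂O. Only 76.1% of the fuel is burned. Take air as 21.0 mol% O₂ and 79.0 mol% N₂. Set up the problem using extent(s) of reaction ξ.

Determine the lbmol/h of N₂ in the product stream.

Stoichiometric O₂ = 6.5 × 457 = 2970 lbmol/h; O₂ fed = 2970 × 1.973 = 5861 lbmol/h.
N₂ fed = 5861 × 79/21 = 22050 lbmol/h.
Fuel reacted = 0.761 × 457 → ξ = 347.8 lbmol/h.
Outlet (n = n₀ + ν ξ):
  C₄H₁₀: 457 − 1(347.8) = 109.2
  O₂: 5861 − 6.5(347.8) = 3600
  N₂: 22050 (inert)
  CO₂: 0 + 4(347.8) = 1391
  H₂O: 0 + 5(347.8) = 1739

22000 lbmol/h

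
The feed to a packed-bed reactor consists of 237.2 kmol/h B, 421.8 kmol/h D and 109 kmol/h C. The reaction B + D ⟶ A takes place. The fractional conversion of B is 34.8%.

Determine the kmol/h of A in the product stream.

82.5 kmol/h

B reacted = 0.348 × 237.2 = 82.55 kmol/h; ν_B = −1, so ξ = 82.55/1 = 82.55 kmol/h.
Outlet amounts (n = n₀ + ν ξ):
  B: 237.2 − 1(82.55) = 154.7
  D: 421.8 − 1(82.55) = 339.3
  A: 0 + 1(82.55) = 82.55
  C: 109 (inert)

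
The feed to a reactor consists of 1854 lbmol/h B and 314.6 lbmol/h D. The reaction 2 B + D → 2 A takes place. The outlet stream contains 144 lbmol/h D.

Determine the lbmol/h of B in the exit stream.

1510 lbmol/h

For D: n = n₀ − 1ξ → 144 = 314.6 − 1ξ, giving ξ = 170.6 lbmol/h.
Outlet amounts (n = n₀ + ν ξ):
  B: 1854 − 2(170.6) = 1513
  D: 314.6 − 1(170.6) = 144
  A: 0 + 2(170.6) = 341.2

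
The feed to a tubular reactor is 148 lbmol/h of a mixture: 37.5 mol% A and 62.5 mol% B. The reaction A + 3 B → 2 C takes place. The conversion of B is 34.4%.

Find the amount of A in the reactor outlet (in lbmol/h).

B reacted = 0.344 × 92.5 = 31.82 lbmol/h; ν_B = −3, so ξ = 31.82/3 = 10.61 lbmol/h.
Outlet amounts (n = n₀ + ν ξ):
  A: 55.5 − 1(10.61) = 44.89
  B: 92.5 − 3(10.61) = 60.68
  C: 0 + 2(10.61) = 21.21

44.9 lbmol/h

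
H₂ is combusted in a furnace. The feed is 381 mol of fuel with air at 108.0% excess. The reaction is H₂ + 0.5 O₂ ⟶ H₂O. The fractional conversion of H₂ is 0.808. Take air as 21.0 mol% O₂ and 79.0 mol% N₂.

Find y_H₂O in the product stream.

0.146

Stoichiometric O₂ = 0.5 × 381 = 190.5 mol; O₂ fed = 190.5 × 2.080 = 396.2 mol.
N₂ fed = 396.2 × 79/21 = 1491 mol.
Fuel reacted = 0.808 × 381 → ξ = 307.8 mol.
Outlet (n = n₀ + ν ξ):
  H₂: 381 − 1(307.8) = 73.15
  O₂: 396.2 − 0.5(307.8) = 242.3
  N₂: 1491 (inert)
  H₂O: 0 + 1(307.8) = 307.8
Total out = 2114 mol; y_H₂O = 307.8 / 2114 = 0.1456.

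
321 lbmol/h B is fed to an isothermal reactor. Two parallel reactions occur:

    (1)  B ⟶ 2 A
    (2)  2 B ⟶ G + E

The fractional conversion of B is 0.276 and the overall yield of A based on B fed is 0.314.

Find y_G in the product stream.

Yield of A: 2ξ₁ / 321 = 0.314 → ξ₁ = 50.4 lbmol/h.
Conversion of B: 1ξ₁ + 2ξ₂ = 0.276 × 321 = 88.6 → ξ₂ = 19.1 lbmol/h.
Outlet amounts (n = n₀ + Σ ν·ξ):
  B: 321 − 1(50.4) − 2(19.1) = 232.4
  A: 0 + 2(50.4) = 100.8
  G: 0 + 1(19.1) = 19.1
  E: 0 + 1(19.1) = 19.1
Total out = 371.4 lbmol/h; y_G = 19.1 / 371.4 = 0.05143.

0.0514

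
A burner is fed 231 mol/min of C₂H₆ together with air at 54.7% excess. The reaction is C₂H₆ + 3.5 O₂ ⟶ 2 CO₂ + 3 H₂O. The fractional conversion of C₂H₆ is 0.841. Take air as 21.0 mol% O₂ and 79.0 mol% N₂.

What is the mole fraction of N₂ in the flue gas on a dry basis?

Stoichiometric O₂ = 3.5 × 231 = 808.5 mol/min; O₂ fed = 808.5 × 1.547 = 1251 mol/min.
N₂ fed = 1251 × 79/21 = 4705 mol/min.
Fuel reacted = 0.841 × 231 → ξ = 194.3 mol/min.
Outlet (n = n₀ + ν ξ):
  C₂H₆: 231 − 1(194.3) = 36.73
  O₂: 1251 − 3.5(194.3) = 570.8
  N₂: 4705 (inert)
  CO₂: 0 + 2(194.3) = 388.5
  H₂O: 0 + 3(194.3) = 582.8
Dry total = 5701 mol/min; y_N₂ (dry) = 4705 / 5701 = 0.8253.

0.825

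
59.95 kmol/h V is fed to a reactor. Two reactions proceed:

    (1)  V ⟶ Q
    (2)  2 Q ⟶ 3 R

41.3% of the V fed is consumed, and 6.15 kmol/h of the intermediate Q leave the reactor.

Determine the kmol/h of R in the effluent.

Conversion of V: V consumed = 1ξ₁ = 0.413 × 59.95 → ξ₁ = 24.76 kmol/h.
Q balance: n_Q = 0 + 1ξ₁ − 2ξ₂ = 6.15 → ξ₂ = (1·24.76 − 6.15)/2 = 9.305 kmol/h.
Outlet amounts (n = n₀ + Σ ν·ξ):
  V: 59.95 − 1(24.76) = 35.19
  Q: 0 + 1(24.76) − 2(9.305) = 6.15
  R: 0 + 3(9.305) = 27.91

27.9 kmol/h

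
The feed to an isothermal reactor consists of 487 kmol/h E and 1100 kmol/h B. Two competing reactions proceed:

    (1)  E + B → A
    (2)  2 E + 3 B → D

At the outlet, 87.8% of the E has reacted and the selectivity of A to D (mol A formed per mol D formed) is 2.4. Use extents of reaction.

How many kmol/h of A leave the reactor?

Conversion of E: E consumed = 0.878 × 487 = 427.6 kmol/h = 1ξ₁ + 2ξ₂.
Selectivity: 1ξ₁ / (1ξ₂) = 2.4 → ξ₁ = 2.4 ξ₂.
Substitute: (1·2.4 + 2) ξ₂ = 427.6 → ξ₂ = 97.18 kmol/h, ξ₁ = 233.2 kmol/h.
Outlet amounts (n = n₀ + Σ ν·ξ):
  E: 487 − 1(233.2) − 2(97.18) = 59.41
  B: 1100 − 1(233.2) − 3(97.18) = 575.2
  A: 0 + 1(233.2) = 233.2
  D: 0 + 1(97.18) = 97.18

233 kmol/h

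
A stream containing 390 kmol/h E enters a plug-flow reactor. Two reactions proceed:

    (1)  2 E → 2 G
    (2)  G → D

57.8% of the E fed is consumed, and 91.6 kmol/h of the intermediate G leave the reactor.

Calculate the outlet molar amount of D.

Conversion of E: E consumed = 2ξ₁ = 0.578 × 390 → ξ₁ = 112.7 kmol/h.
G balance: n_G = 0 + 2ξ₁ − 1ξ₂ = 91.6 → ξ₂ = (2·112.7 − 91.6)/1 = 133.8 kmol/h.
Outlet amounts (n = n₀ + Σ ν·ξ):
  E: 390 − 2(112.7) = 164.6
  G: 0 + 2(112.7) − 1(133.8) = 91.6
  D: 0 + 1(133.8) = 133.8

134 kmol/h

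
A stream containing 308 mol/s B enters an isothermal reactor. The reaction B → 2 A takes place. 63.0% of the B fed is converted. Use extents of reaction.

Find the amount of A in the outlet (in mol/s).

388 mol/s

B reacted = 0.63 × 308 = 194 mol/s; ν_B = −1, so ξ = 194/1 = 194 mol/s.
Outlet amounts (n = n₀ + ν ξ):
  B: 308 − 1(194) = 114
  A: 0 + 2(194) = 388.1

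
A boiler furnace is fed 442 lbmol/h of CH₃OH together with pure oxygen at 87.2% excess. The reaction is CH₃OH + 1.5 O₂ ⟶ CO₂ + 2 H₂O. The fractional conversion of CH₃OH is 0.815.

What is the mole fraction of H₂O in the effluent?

0.387

Stoichiometric O₂ = 1.5 × 442 = 663 lbmol/h; O₂ fed = 663 × 1.872 = 1241 lbmol/h.
Fuel reacted = 0.815 × 442 → ξ = 360.2 lbmol/h.
Outlet (n = n₀ + ν ξ):
  CH₃OH: 442 − 1(360.2) = 81.77
  O₂: 1241 − 1.5(360.2) = 700.8
  CO₂: 0 + 1(360.2) = 360.2
  H₂O: 0 + 2(360.2) = 720.5
Total out = 1863 lbmol/h; y_H₂O = 720.5 / 1863 = 0.3867.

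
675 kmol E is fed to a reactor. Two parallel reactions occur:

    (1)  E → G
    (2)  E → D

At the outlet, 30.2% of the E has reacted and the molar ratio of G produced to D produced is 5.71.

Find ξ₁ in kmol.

ξ₁ = 173 kmol

Conversion of E: E consumed = 0.302 × 675 = 203.8 kmol = 1ξ₁ + 1ξ₂.
Selectivity: 1ξ₁ / (1ξ₂) = 5.71 → ξ₁ = 5.71 ξ₂.
Substitute: (1·5.71 + 1) ξ₂ = 203.8 → ξ₂ = 30.38 kmol, ξ₁ = 173.5 kmol.
Outlet amounts (n = n₀ + Σ ν·ξ):
  E: 675 − 1(173.5) − 1(30.38) = 471.2
  G: 0 + 1(173.5) = 173.5
  D: 0 + 1(30.38) = 30.38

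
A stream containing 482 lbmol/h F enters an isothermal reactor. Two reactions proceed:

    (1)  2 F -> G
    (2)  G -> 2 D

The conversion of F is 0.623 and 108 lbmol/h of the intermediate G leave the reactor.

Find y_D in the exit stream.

Conversion of F: F consumed = 2ξ₁ = 0.623 × 482 → ξ₁ = 150.1 lbmol/h.
G balance: n_G = 0 + 1ξ₁ − 1ξ₂ = 108 → ξ₂ = (1·150.1 − 108)/1 = 42.14 lbmol/h.
Outlet amounts (n = n₀ + Σ ν·ξ):
  F: 482 − 2(150.1) = 181.7
  G: 0 + 1(150.1) − 1(42.14) = 108
  D: 0 + 2(42.14) = 84.29
Total out = 374 lbmol/h; y_D = 84.29 / 374 = 0.2254.

0.225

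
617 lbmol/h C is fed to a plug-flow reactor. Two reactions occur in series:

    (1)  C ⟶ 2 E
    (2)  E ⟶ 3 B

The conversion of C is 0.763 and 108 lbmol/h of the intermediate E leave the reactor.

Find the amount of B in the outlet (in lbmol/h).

Conversion of C: C consumed = 1ξ₁ = 0.763 × 617 → ξ₁ = 470.8 lbmol/h.
E balance: n_E = 0 + 2ξ₁ − 1ξ₂ = 108 → ξ₂ = (2·470.8 − 108)/1 = 833.5 lbmol/h.
Outlet amounts (n = n₀ + Σ ν·ξ):
  C: 617 − 1(470.8) = 146.2
  E: 0 + 2(470.8) − 1(833.5) = 108
  B: 0 + 3(833.5) = 2501

2500 lbmol/h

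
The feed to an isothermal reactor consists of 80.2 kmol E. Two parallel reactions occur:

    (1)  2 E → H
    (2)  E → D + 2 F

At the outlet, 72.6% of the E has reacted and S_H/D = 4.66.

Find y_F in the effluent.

0.173

Conversion of E: E consumed = 0.726 × 80.2 = 58.23 kmol = 2ξ₁ + 1ξ₂.
Selectivity: 1ξ₁ / (1ξ₂) = 4.66 → ξ₁ = 4.66 ξ₂.
Substitute: (2·4.66 + 1) ξ₂ = 58.23 → ξ₂ = 5.642 kmol, ξ₁ = 26.29 kmol.
Outlet amounts (n = n₀ + Σ ν·ξ):
  E: 80.2 − 2(26.29) − 1(5.642) = 21.97
  H: 0 + 1(26.29) = 26.29
  D: 0 + 1(5.642) = 5.642
  F: 0 + 2(5.642) = 11.28
Total out = 65.19 kmol; y_F = 11.28 / 65.19 = 0.1731.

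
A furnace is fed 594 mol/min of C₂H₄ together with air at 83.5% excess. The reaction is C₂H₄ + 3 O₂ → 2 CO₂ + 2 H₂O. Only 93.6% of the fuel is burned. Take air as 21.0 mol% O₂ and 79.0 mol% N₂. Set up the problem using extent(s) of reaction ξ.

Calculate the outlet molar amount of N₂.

Stoichiometric O₂ = 3 × 594 = 1782 mol/min; O₂ fed = 1782 × 1.835 = 3270 mol/min.
N₂ fed = 3270 × 79/21 = 12300 mol/min.
Fuel reacted = 0.936 × 594 → ξ = 556 mol/min.
Outlet (n = n₀ + ν ξ):
  C₂H₄: 594 − 1(556) = 38.02
  O₂: 3270 − 3(556) = 1602
  N₂: 12300 (inert)
  CO₂: 0 + 2(556) = 1112
  H₂O: 0 + 2(556) = 1112

12300 mol/min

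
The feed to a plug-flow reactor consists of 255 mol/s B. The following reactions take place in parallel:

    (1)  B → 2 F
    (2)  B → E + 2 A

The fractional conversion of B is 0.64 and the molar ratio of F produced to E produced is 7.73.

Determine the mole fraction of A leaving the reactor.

0.149

Conversion of B: B consumed = 0.64 × 255 = 163.2 mol/s = 1ξ₁ + 1ξ₂.
Selectivity: 2ξ₁ / (1ξ₂) = 7.73 → ξ₁ = 3.865 ξ₂.
Substitute: (1·3.865 + 1) ξ₂ = 163.2 → ξ₂ = 33.55 mol/s, ξ₁ = 129.7 mol/s.
Outlet amounts (n = n₀ + Σ ν·ξ):
  B: 255 − 1(129.7) − 1(33.55) = 91.8
  F: 0 + 2(129.7) = 259.3
  E: 0 + 1(33.55) = 33.55
  A: 0 + 2(33.55) = 67.09
Total out = 451.7 mol/s; y_A = 67.09 / 451.7 = 0.1485.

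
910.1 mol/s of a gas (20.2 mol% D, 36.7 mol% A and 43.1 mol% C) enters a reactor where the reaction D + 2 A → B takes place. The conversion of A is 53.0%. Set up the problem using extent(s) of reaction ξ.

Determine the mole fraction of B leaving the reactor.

A reacted = 0.53 × 334 = 177 mol/s; ν_A = −2, so ξ = 177/2 = 88.51 mol/s.
Outlet amounts (n = n₀ + ν ξ):
  D: 183.8 − 1(88.51) = 95.33
  A: 334 − 2(88.51) = 157
  B: 0 + 1(88.51) = 88.51
  C: 392.3 (inert)
Total out = 733.1 mol/s; y_B = 88.51 / 733.1 = 0.1207.

0.121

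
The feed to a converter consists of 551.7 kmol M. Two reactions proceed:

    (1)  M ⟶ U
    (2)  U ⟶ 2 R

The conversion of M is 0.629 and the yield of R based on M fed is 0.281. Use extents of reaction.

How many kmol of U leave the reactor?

Conversion of M: M consumed = 1ξ₁ = 0.629 × 551.7 → ξ₁ = 347 kmol.
Yield of R: 2ξ₂ / 551.7 = 0.281 → ξ₂ = 77.51 kmol.
Outlet amounts (n = n₀ + Σ ν·ξ):
  M: 551.7 − 1(347) = 204.7
  U: 0 + 1(347) − 1(77.51) = 269.5
  R: 0 + 2(77.51) = 155

270 kmol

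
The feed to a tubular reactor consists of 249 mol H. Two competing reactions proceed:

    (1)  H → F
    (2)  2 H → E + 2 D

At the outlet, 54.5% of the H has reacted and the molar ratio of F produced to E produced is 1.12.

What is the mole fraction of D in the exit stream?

Conversion of H: H consumed = 0.545 × 249 = 135.7 mol = 1ξ₁ + 2ξ₂.
Selectivity: 1ξ₁ / (1ξ₂) = 1.12 → ξ₁ = 1.12 ξ₂.
Substitute: (1·1.12 + 2) ξ₂ = 135.7 → ξ₂ = 43.5 mol, ξ₁ = 48.71 mol.
Outlet amounts (n = n₀ + Σ ν·ξ):
  H: 249 − 1(48.71) − 2(43.5) = 113.3
  F: 0 + 1(48.71) = 48.71
  E: 0 + 1(43.5) = 43.5
  D: 0 + 2(43.5) = 86.99
Total out = 292.5 mol; y_D = 86.99 / 292.5 = 0.2974.

0.297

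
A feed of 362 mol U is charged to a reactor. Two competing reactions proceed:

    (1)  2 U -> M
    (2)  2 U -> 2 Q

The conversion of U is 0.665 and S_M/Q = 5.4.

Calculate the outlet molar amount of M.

110 mol

Conversion of U: U consumed = 0.665 × 362 = 240.7 mol = 2ξ₁ + 2ξ₂.
Selectivity: 1ξ₁ / (2ξ₂) = 5.4 → ξ₁ = 10.8 ξ₂.
Substitute: (2·10.8 + 2) ξ₂ = 240.7 → ξ₂ = 10.2 mol, ξ₁ = 110.2 mol.
Outlet amounts (n = n₀ + Σ ν·ξ):
  U: 362 − 2(110.2) − 2(10.2) = 121.3
  M: 0 + 1(110.2) = 110.2
  Q: 0 + 2(10.2) = 20.4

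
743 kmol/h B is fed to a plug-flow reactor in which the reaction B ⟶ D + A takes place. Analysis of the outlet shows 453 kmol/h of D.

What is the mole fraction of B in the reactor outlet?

0.242

For D: n = n₀ + 1ξ → 453 = 0 + 1ξ, giving ξ = 453 kmol/h.
Outlet amounts (n = n₀ + ν ξ):
  B: 743 − 1(453) = 290
  D: 0 + 1(453) = 453
  A: 0 + 1(453) = 453
Total out = 1196 kmol/h; y_B = 290 / 1196 = 0.2425.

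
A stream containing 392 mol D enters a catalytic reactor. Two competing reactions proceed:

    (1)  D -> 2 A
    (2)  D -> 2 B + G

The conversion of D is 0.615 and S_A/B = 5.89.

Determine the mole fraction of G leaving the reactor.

0.0524

Conversion of D: D consumed = 0.615 × 392 = 241.1 mol = 1ξ₁ + 1ξ₂.
Selectivity: 2ξ₁ / (2ξ₂) = 5.89 → ξ₁ = 5.89 ξ₂.
Substitute: (1·5.89 + 1) ξ₂ = 241.1 → ξ₂ = 34.99 mol, ξ₁ = 206.1 mol.
Outlet amounts (n = n₀ + Σ ν·ξ):
  D: 392 − 1(206.1) − 1(34.99) = 150.9
  A: 0 + 2(206.1) = 412.2
  B: 0 + 2(34.99) = 69.98
  G: 0 + 1(34.99) = 34.99
Total out = 668.1 mol; y_G = 34.99 / 668.1 = 0.05237.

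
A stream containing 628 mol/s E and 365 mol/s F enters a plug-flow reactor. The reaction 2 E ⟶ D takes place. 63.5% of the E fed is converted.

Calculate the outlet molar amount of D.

E reacted = 0.635 × 628 = 398.8 mol/s; ν_E = −2, so ξ = 398.8/2 = 199.4 mol/s.
Outlet amounts (n = n₀ + ν ξ):
  E: 628 − 2(199.4) = 229.2
  D: 0 + 1(199.4) = 199.4
  F: 365 (inert)

199 mol/s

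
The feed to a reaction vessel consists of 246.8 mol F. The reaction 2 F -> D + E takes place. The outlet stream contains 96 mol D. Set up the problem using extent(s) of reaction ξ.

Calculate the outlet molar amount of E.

For D: n = n₀ + 1ξ → 96 = 0 + 1ξ, giving ξ = 96 mol.
Outlet amounts (n = n₀ + ν ξ):
  F: 246.8 − 2(96) = 54.8
  D: 0 + 1(96) = 96
  E: 0 + 1(96) = 96

96 mol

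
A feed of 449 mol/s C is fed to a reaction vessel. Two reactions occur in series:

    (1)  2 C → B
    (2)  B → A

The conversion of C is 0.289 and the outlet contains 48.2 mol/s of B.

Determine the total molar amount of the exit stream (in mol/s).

384 mol/s

Conversion of C: C consumed = 2ξ₁ = 0.289 × 449 → ξ₁ = 64.88 mol/s.
B balance: n_B = 0 + 1ξ₁ − 1ξ₂ = 48.2 → ξ₂ = (1·64.88 − 48.2)/1 = 16.68 mol/s.
Outlet amounts (n = n₀ + Σ ν·ξ):
  C: 449 − 2(64.88) = 319.2
  B: 0 + 1(64.88) − 1(16.68) = 48.2
  A: 0 + 1(16.68) = 16.68
Total out = 319.2 + 48.2 + 16.68 = 384.1 mol/s.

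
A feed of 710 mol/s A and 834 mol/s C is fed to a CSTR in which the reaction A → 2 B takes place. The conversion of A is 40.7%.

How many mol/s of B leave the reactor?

578 mol/s

A reacted = 0.407 × 710 = 289 mol/s; ν_A = −1, so ξ = 289/1 = 289 mol/s.
Outlet amounts (n = n₀ + ν ξ):
  A: 710 − 1(289) = 421
  B: 0 + 2(289) = 577.9
  C: 834 (inert)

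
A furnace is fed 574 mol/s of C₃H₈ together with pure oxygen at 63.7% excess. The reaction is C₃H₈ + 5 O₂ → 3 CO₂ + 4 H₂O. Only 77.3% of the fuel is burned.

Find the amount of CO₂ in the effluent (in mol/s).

Stoichiometric O₂ = 5 × 574 = 2870 mol/s; O₂ fed = 2870 × 1.637 = 4698 mol/s.
Fuel reacted = 0.773 × 574 → ξ = 443.7 mol/s.
Outlet (n = n₀ + ν ξ):
  C₃H₈: 574 − 1(443.7) = 130.3
  O₂: 4698 − 5(443.7) = 2480
  CO₂: 0 + 3(443.7) = 1331
  H₂O: 0 + 4(443.7) = 1775

1330 mol/s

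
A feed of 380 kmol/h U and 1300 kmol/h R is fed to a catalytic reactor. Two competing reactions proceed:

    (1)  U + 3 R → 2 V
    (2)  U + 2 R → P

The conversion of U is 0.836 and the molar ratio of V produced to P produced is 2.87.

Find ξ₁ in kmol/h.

ξ₁ = 187 kmol/h

Conversion of U: U consumed = 0.836 × 380 = 317.7 kmol/h = 1ξ₁ + 1ξ₂.
Selectivity: 2ξ₁ / (1ξ₂) = 2.87 → ξ₁ = 1.435 ξ₂.
Substitute: (1·1.435 + 1) ξ₂ = 317.7 → ξ₂ = 130.5 kmol/h, ξ₁ = 187.2 kmol/h.
Outlet amounts (n = n₀ + Σ ν·ξ):
  U: 380 − 1(187.2) − 1(130.5) = 62.32
  R: 1300 − 3(187.2) − 2(130.5) = 477.4
  V: 0 + 2(187.2) = 374.4
  P: 0 + 1(130.5) = 130.5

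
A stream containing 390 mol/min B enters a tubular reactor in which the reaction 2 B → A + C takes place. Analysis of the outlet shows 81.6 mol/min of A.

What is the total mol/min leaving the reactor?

390 mol/min

For A: n = n₀ + 1ξ → 81.6 = 0 + 1ξ, giving ξ = 81.6 mol/min.
Outlet amounts (n = n₀ + ν ξ):
  B: 390 − 2(81.6) = 226.8
  A: 0 + 1(81.6) = 81.6
  C: 0 + 1(81.6) = 81.6
Total out = 226.8 + 81.6 + 81.6 = 390 mol/min.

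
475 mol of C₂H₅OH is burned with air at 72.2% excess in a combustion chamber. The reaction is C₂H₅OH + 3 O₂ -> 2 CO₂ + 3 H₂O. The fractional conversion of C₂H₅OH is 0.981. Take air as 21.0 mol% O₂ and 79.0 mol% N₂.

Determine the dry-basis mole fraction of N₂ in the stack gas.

0.822

Stoichiometric O₂ = 3 × 475 = 1425 mol; O₂ fed = 1425 × 1.722 = 2454 mol.
N₂ fed = 2454 × 79/21 = 9231 mol.
Fuel reacted = 0.981 × 475 → ξ = 466 mol.
Outlet (n = n₀ + ν ξ):
  C₂H₅OH: 475 − 1(466) = 9.025
  O₂: 2454 − 3(466) = 1056
  N₂: 9231 (inert)
  CO₂: 0 + 2(466) = 931.9
  H₂O: 0 + 3(466) = 1398
Dry total = 11230 mol; y_N₂ (dry) = 9231 / 11230 = 0.8222.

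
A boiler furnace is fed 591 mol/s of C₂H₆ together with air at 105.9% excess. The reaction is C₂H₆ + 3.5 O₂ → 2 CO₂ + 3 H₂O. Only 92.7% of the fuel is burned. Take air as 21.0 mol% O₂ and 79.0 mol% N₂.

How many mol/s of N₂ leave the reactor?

Stoichiometric O₂ = 3.5 × 591 = 2068 mol/s; O₂ fed = 2068 × 2.059 = 4259 mol/s.
N₂ fed = 4259 × 79/21 = 16020 mol/s.
Fuel reacted = 0.927 × 591 → ξ = 547.9 mol/s.
Outlet (n = n₀ + ν ξ):
  C₂H₆: 591 − 1(547.9) = 43.14
  O₂: 4259 − 3.5(547.9) = 2342
  N₂: 16020 (inert)
  CO₂: 0 + 2(547.9) = 1096
  H₂O: 0 + 3(547.9) = 1644

16000 mol/s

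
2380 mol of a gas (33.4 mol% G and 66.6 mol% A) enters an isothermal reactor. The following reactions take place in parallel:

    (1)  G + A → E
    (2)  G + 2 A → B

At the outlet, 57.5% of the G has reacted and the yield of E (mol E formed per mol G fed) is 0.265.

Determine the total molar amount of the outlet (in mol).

Yield of E: 1ξ₁ / 794.9 = 0.265 → ξ₁ = 210.7 mol.
Conversion of G: 1ξ₁ + 1ξ₂ = 0.575 × 794.9 = 457.1 → ξ₂ = 246.4 mol.
Outlet amounts (n = n₀ + Σ ν·ξ):
  G: 794.9 − 1(210.7) − 1(246.4) = 337.8
  A: 1585 − 1(210.7) − 2(246.4) = 881.6
  E: 0 + 1(210.7) = 210.7
  B: 0 + 1(246.4) = 246.4
Total out = 337.8 + 881.6 + 210.7 + 246.4 = 1676 mol.

1680 mol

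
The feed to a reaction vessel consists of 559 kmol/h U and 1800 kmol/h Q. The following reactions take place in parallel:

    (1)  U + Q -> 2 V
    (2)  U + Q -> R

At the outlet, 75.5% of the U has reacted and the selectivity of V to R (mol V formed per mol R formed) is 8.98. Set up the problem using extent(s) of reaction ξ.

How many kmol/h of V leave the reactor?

690 kmol/h

Conversion of U: U consumed = 0.755 × 559 = 422 kmol/h = 1ξ₁ + 1ξ₂.
Selectivity: 2ξ₁ / (1ξ₂) = 8.98 → ξ₁ = 4.49 ξ₂.
Substitute: (1·4.49 + 1) ξ₂ = 422 → ξ₂ = 76.88 kmol/h, ξ₁ = 345.2 kmol/h.
Outlet amounts (n = n₀ + Σ ν·ξ):
  U: 559 − 1(345.2) − 1(76.88) = 137
  Q: 1800 − 1(345.2) − 1(76.88) = 1378
  V: 0 + 2(345.2) = 690.3
  R: 0 + 1(76.88) = 76.88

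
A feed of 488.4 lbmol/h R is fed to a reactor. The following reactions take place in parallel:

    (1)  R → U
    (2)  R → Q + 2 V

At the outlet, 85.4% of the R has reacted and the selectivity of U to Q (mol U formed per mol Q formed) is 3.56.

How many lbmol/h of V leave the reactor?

Conversion of R: R consumed = 0.854 × 488.4 = 417.1 lbmol/h = 1ξ₁ + 1ξ₂.
Selectivity: 1ξ₁ / (1ξ₂) = 3.56 → ξ₁ = 3.56 ξ₂.
Substitute: (1·3.56 + 1) ξ₂ = 417.1 → ξ₂ = 91.47 lbmol/h, ξ₁ = 325.6 lbmol/h.
Outlet amounts (n = n₀ + Σ ν·ξ):
  R: 488.4 − 1(325.6) − 1(91.47) = 71.31
  U: 0 + 1(325.6) = 325.6
  Q: 0 + 1(91.47) = 91.47
  V: 0 + 2(91.47) = 182.9

183 lbmol/h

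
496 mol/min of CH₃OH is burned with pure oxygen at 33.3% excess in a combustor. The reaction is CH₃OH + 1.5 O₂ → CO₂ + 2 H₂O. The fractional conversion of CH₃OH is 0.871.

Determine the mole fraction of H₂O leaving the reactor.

Stoichiometric O₂ = 1.5 × 496 = 744 mol/min; O₂ fed = 744 × 1.333 = 991.8 mol/min.
Fuel reacted = 0.871 × 496 → ξ = 432 mol/min.
Outlet (n = n₀ + ν ξ):
  CH₃OH: 496 − 1(432) = 63.98
  O₂: 991.8 − 1.5(432) = 343.7
  CO₂: 0 + 1(432) = 432
  H₂O: 0 + 2(432) = 864
Total out = 1704 mol/min; y_H₂O = 864 / 1704 = 0.5071.

0.507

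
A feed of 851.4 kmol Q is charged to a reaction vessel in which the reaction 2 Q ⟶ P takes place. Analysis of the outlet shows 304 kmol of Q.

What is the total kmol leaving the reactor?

For Q: n = n₀ − 2ξ → 304 = 851.4 − 2ξ, giving ξ = 273.7 kmol.
Outlet amounts (n = n₀ + ν ξ):
  Q: 851.4 − 2(273.7) = 304
  P: 0 + 1(273.7) = 273.7
Total out = 304 + 273.7 = 577.7 kmol.

578 kmol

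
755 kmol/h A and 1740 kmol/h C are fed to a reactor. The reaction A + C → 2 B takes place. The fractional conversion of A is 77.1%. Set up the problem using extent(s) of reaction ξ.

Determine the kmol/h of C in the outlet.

1160 kmol/h

A reacted = 0.771 × 755 = 582.1 kmol/h; ν_A = −1, so ξ = 582.1/1 = 582.1 kmol/h.
Outlet amounts (n = n₀ + ν ξ):
  A: 755 − 1(582.1) = 172.9
  C: 1740 − 1(582.1) = 1158
  B: 0 + 2(582.1) = 1164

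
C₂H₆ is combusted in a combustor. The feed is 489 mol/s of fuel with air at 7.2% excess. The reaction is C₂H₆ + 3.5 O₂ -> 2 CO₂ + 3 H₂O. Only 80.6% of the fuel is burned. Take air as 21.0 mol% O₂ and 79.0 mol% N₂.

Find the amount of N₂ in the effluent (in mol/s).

Stoichiometric O₂ = 3.5 × 489 = 1712 mol/s; O₂ fed = 1712 × 1.072 = 1835 mol/s.
N₂ fed = 1835 × 79/21 = 6902 mol/s.
Fuel reacted = 0.806 × 489 → ξ = 394.1 mol/s.
Outlet (n = n₀ + ν ξ):
  C₂H₆: 489 − 1(394.1) = 94.87
  O₂: 1835 − 3.5(394.1) = 455.3
  N₂: 6902 (inert)
  CO₂: 0 + 2(394.1) = 788.3
  H₂O: 0 + 3(394.1) = 1182

6900 mol/s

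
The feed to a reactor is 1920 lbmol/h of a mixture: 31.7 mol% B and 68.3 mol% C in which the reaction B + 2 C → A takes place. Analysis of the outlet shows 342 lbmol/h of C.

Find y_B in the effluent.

0.13

For C: n = n₀ − 2ξ → 342 = 1311 − 2ξ, giving ξ = 484.7 lbmol/h.
Outlet amounts (n = n₀ + ν ξ):
  B: 608.6 − 1(484.7) = 124
  C: 1311 − 2(484.7) = 342
  A: 0 + 1(484.7) = 484.7
Total out = 950.6 lbmol/h; y_B = 124 / 950.6 = 0.1304.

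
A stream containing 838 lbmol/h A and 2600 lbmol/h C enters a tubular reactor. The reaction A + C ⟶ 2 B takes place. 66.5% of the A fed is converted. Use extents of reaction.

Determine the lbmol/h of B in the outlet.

A reacted = 0.665 × 838 = 557.3 lbmol/h; ν_A = −1, so ξ = 557.3/1 = 557.3 lbmol/h.
Outlet amounts (n = n₀ + ν ξ):
  A: 838 − 1(557.3) = 280.7
  C: 2600 − 1(557.3) = 2043
  B: 0 + 2(557.3) = 1115

1110 lbmol/h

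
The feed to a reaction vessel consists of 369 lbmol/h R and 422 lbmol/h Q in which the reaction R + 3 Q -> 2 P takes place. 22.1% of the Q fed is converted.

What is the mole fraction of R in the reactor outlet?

0.464

Q reacted = 0.221 × 422 = 93.26 lbmol/h; ν_Q = −3, so ξ = 93.26/3 = 31.09 lbmol/h.
Outlet amounts (n = n₀ + ν ξ):
  R: 369 − 1(31.09) = 337.9
  Q: 422 − 3(31.09) = 328.7
  P: 0 + 2(31.09) = 62.17
Total out = 728.8 lbmol/h; y_R = 337.9 / 728.8 = 0.4636.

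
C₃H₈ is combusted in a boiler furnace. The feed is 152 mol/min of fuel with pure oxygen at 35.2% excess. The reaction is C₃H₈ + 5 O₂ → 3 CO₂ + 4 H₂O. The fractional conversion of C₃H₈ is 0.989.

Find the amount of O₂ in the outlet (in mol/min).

276 mol/min

Stoichiometric O₂ = 5 × 152 = 760 mol/min; O₂ fed = 760 × 1.352 = 1028 mol/min.
Fuel reacted = 0.989 × 152 → ξ = 150.3 mol/min.
Outlet (n = n₀ + ν ξ):
  C₃H₈: 152 − 1(150.3) = 1.672
  O₂: 1028 − 5(150.3) = 275.9
  CO₂: 0 + 3(150.3) = 451
  H₂O: 0 + 4(150.3) = 601.3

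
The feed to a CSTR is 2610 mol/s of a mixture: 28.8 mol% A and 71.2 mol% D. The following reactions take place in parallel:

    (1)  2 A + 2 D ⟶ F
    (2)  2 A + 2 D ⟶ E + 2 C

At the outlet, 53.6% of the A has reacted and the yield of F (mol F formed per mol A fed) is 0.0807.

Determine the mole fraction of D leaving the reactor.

0.636

Yield of F: 1ξ₁ / 751.7 = 0.0807 → ξ₁ = 60.66 mol/s.
Conversion of A: 2ξ₁ + 2ξ₂ = 0.536 × 751.7 = 402.9 → ξ₂ = 140.8 mol/s.
Outlet amounts (n = n₀ + Σ ν·ξ):
  A: 751.7 − 2(60.66) − 2(140.8) = 348.8
  D: 1858 − 2(60.66) − 2(140.8) = 1455
  F: 0 + 1(60.66) = 60.66
  E: 0 + 1(140.8) = 140.8
  C: 0 + 2(140.8) = 281.6
Total out = 2287 mol/s; y_D = 1455 / 2287 = 0.6363.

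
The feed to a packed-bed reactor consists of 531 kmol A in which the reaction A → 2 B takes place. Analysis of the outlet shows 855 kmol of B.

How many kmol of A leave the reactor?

104 kmol

For B: n = n₀ + 2ξ → 855 = 0 + 2ξ, giving ξ = 427.5 kmol.
Outlet amounts (n = n₀ + ν ξ):
  A: 531 − 1(427.5) = 103.5
  B: 0 + 2(427.5) = 855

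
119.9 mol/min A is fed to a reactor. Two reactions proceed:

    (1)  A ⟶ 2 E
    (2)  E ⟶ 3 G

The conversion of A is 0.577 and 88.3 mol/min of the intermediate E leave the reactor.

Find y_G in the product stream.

Conversion of A: A consumed = 1ξ₁ = 0.577 × 119.9 → ξ₁ = 69.18 mol/min.
E balance: n_E = 0 + 2ξ₁ − 1ξ₂ = 88.3 → ξ₂ = (2·69.18 − 88.3)/1 = 50.06 mol/min.
Outlet amounts (n = n₀ + Σ ν·ξ):
  A: 119.9 − 1(69.18) = 50.72
  E: 0 + 2(69.18) − 1(50.06) = 88.3
  G: 0 + 3(50.06) = 150.2
Total out = 289.2 mol/min; y_G = 150.2 / 289.2 = 0.5193.

0.519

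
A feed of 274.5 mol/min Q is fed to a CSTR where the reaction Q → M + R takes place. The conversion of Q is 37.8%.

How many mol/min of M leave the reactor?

104 mol/min

Q reacted = 0.378 × 274.5 = 103.8 mol/min; ν_Q = −1, so ξ = 103.8/1 = 103.8 mol/min.
Outlet amounts (n = n₀ + ν ξ):
  Q: 274.5 − 1(103.8) = 170.7
  M: 0 + 1(103.8) = 103.8
  R: 0 + 1(103.8) = 103.8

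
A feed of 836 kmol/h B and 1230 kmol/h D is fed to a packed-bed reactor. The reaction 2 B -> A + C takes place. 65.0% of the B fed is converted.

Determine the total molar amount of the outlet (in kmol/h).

2070 kmol/h

B reacted = 0.65 × 836 = 543.4 kmol/h; ν_B = −2, so ξ = 543.4/2 = 271.7 kmol/h.
Outlet amounts (n = n₀ + ν ξ):
  B: 836 − 2(271.7) = 292.6
  A: 0 + 1(271.7) = 271.7
  C: 0 + 1(271.7) = 271.7
  D: 1230 (inert)
Total out = 292.6 + 271.7 + 271.7 + 1230 = 2066 kmol/h.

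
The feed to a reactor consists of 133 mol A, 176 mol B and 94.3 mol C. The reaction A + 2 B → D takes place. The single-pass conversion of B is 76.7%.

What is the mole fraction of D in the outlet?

B reacted = 0.767 × 176 = 135 mol; ν_B = −2, so ξ = 135/2 = 67.5 mol.
Outlet amounts (n = n₀ + ν ξ):
  A: 133 − 1(67.5) = 65.5
  B: 176 − 2(67.5) = 41.01
  D: 0 + 1(67.5) = 67.5
  C: 94.3 (inert)
Total out = 268.3 mol; y_D = 67.5 / 268.3 = 0.2516.

0.252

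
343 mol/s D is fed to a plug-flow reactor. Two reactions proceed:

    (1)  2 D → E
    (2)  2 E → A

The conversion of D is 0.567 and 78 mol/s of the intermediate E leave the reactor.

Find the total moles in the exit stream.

Conversion of D: D consumed = 2ξ₁ = 0.567 × 343 → ξ₁ = 97.24 mol/s.
E balance: n_E = 0 + 1ξ₁ − 2ξ₂ = 78 → ξ₂ = (1·97.24 − 78)/2 = 9.62 mol/s.
Outlet amounts (n = n₀ + Σ ν·ξ):
  D: 343 − 2(97.24) = 148.5
  E: 0 + 1(97.24) − 2(9.62) = 78
  A: 0 + 1(9.62) = 9.62
Total out = 148.5 + 78 + 9.62 = 236.1 mol/s.

236 mol/s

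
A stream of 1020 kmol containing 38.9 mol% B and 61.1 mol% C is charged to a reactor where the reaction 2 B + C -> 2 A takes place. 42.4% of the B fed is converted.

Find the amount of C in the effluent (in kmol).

B reacted = 0.424 × 396.8 = 168.2 kmol; ν_B = −2, so ξ = 168.2/2 = 84.12 kmol.
Outlet amounts (n = n₀ + ν ξ):
  B: 396.8 − 2(84.12) = 228.5
  C: 623.2 − 1(84.12) = 539.1
  A: 0 + 2(84.12) = 168.2

539 kmol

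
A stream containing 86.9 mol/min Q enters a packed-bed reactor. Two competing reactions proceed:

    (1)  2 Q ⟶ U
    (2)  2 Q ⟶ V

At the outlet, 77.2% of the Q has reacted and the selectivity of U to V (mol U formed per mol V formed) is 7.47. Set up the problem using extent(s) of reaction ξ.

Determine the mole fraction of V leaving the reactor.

Conversion of Q: Q consumed = 0.772 × 86.9 = 67.09 mol/min = 2ξ₁ + 2ξ₂.
Selectivity: 1ξ₁ / (1ξ₂) = 7.47 → ξ₁ = 7.47 ξ₂.
Substitute: (2·7.47 + 2) ξ₂ = 67.09 → ξ₂ = 3.96 mol/min, ξ₁ = 29.58 mol/min.
Outlet amounts (n = n₀ + Σ ν·ξ):
  Q: 86.9 − 2(29.58) − 2(3.96) = 19.81
  U: 0 + 1(29.58) = 29.58
  V: 0 + 1(3.96) = 3.96
Total out = 53.36 mol/min; y_V = 3.96 / 53.36 = 0.07422.

0.0742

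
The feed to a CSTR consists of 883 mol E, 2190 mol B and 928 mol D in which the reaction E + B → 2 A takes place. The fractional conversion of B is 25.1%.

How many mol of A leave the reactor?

1100 mol

B reacted = 0.251 × 2190 = 549.7 mol; ν_B = −1, so ξ = 549.7/1 = 549.7 mol.
Outlet amounts (n = n₀ + ν ξ):
  E: 883 − 1(549.7) = 333.3
  B: 2190 − 1(549.7) = 1640
  A: 0 + 2(549.7) = 1099
  D: 928 (inert)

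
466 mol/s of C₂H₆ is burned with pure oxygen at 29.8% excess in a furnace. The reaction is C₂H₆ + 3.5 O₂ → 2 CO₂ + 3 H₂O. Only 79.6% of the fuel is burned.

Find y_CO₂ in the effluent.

Stoichiometric O₂ = 3.5 × 466 = 1631 mol/s; O₂ fed = 1631 × 1.298 = 2117 mol/s.
Fuel reacted = 0.796 × 466 → ξ = 370.9 mol/s.
Outlet (n = n₀ + ν ξ):
  C₂H₆: 466 − 1(370.9) = 95.06
  O₂: 2117 − 3.5(370.9) = 818.8
  CO₂: 0 + 2(370.9) = 741.9
  H₂O: 0 + 3(370.9) = 1113
Total out = 2769 mol/s; y_CO₂ = 741.9 / 2769 = 0.268.

0.268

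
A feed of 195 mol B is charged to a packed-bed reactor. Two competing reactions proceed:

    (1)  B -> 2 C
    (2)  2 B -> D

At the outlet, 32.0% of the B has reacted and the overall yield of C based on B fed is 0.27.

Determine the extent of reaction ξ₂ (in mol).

ξ₂ = 18 mol

Yield of C: 2ξ₁ / 195 = 0.27 → ξ₁ = 26.33 mol.
Conversion of B: 1ξ₁ + 2ξ₂ = 0.32 × 195 = 62.4 → ξ₂ = 18.04 mol.
Outlet amounts (n = n₀ + Σ ν·ξ):
  B: 195 − 1(26.33) − 2(18.04) = 132.6
  C: 0 + 2(26.33) = 52.65
  D: 0 + 1(18.04) = 18.04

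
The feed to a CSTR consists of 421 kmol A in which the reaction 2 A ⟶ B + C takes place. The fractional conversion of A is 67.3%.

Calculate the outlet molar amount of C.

A reacted = 0.673 × 421 = 283.3 kmol; ν_A = −2, so ξ = 283.3/2 = 141.7 kmol.
Outlet amounts (n = n₀ + ν ξ):
  A: 421 − 2(141.7) = 137.7
  B: 0 + 1(141.7) = 141.7
  C: 0 + 1(141.7) = 141.7

142 kmol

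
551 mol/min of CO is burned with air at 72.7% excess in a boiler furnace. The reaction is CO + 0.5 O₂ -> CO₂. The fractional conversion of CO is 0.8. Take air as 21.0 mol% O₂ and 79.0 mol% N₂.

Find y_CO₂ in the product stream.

Stoichiometric O₂ = 0.5 × 551 = 275.5 mol/min; O₂ fed = 275.5 × 1.727 = 475.8 mol/min.
N₂ fed = 475.8 × 79/21 = 1790 mol/min.
Fuel reacted = 0.8 × 551 → ξ = 440.8 mol/min.
Outlet (n = n₀ + ν ξ):
  CO: 551 − 1(440.8) = 110.2
  O₂: 475.8 − 0.5(440.8) = 255.4
  N₂: 1790 (inert)
  CO₂: 0 + 1(440.8) = 440.8
Total out = 2596 mol/min; y_CO₂ = 440.8 / 2596 = 0.1698.

0.17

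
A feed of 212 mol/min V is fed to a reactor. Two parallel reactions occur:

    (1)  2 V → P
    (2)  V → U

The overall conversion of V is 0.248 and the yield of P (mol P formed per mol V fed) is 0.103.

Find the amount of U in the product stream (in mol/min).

Yield of P: 1ξ₁ / 212 = 0.103 → ξ₁ = 21.84 mol/min.
Conversion of V: 2ξ₁ + 1ξ₂ = 0.248 × 212 = 52.58 → ξ₂ = 8.904 mol/min.
Outlet amounts (n = n₀ + Σ ν·ξ):
  V: 212 − 2(21.84) − 1(8.904) = 159.4
  P: 0 + 1(21.84) = 21.84
  U: 0 + 1(8.904) = 8.904

8.9 mol/min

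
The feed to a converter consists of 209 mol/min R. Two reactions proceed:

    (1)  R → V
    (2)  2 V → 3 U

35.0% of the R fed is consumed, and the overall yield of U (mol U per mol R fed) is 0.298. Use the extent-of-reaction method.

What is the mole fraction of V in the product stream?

Conversion of R: R consumed = 1ξ₁ = 0.35 × 209 → ξ₁ = 73.15 mol/min.
Yield of U: 3ξ₂ / 209 = 0.298 → ξ₂ = 20.76 mol/min.
Outlet amounts (n = n₀ + Σ ν·ξ):
  R: 209 − 1(73.15) = 135.9
  V: 0 + 1(73.15) − 2(20.76) = 31.63
  U: 0 + 3(20.76) = 62.28
Total out = 229.8 mol/min; y_V = 31.63 / 229.8 = 0.1377.

0.138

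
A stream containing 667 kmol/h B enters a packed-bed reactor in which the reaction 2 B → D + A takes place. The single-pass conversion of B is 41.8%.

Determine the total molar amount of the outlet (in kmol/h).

667 kmol/h

B reacted = 0.418 × 667 = 278.8 kmol/h; ν_B = −2, so ξ = 278.8/2 = 139.4 kmol/h.
Outlet amounts (n = n₀ + ν ξ):
  B: 667 − 2(139.4) = 388.2
  D: 0 + 1(139.4) = 139.4
  A: 0 + 1(139.4) = 139.4
Total out = 388.2 + 139.4 + 139.4 = 667 kmol/h.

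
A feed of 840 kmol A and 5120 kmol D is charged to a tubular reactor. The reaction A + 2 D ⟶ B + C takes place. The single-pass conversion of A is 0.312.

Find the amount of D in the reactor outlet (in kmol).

A reacted = 0.312 × 840 = 262.1 kmol; ν_A = −1, so ξ = 262.1/1 = 262.1 kmol.
Outlet amounts (n = n₀ + ν ξ):
  A: 840 − 1(262.1) = 577.9
  D: 5120 − 2(262.1) = 4596
  B: 0 + 1(262.1) = 262.1
  C: 0 + 1(262.1) = 262.1

4600 kmol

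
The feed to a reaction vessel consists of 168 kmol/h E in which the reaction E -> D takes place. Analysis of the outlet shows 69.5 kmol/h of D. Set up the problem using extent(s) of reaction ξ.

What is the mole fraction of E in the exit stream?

For D: n = n₀ + 1ξ → 69.5 = 0 + 1ξ, giving ξ = 69.5 kmol/h.
Outlet amounts (n = n₀ + ν ξ):
  E: 168 − 1(69.5) = 98.5
  D: 0 + 1(69.5) = 69.5
Total out = 168 kmol/h; y_E = 98.5 / 168 = 0.5863.

0.586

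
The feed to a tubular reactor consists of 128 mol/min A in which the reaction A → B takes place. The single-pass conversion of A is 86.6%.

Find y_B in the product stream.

0.866

A reacted = 0.866 × 128 = 110.8 mol/min; ν_A = −1, so ξ = 110.8/1 = 110.8 mol/min.
Outlet amounts (n = n₀ + ν ξ):
  A: 128 − 1(110.8) = 17.15
  B: 0 + 1(110.8) = 110.8
Total out = 128 mol/min; y_B = 110.8 / 128 = 0.866.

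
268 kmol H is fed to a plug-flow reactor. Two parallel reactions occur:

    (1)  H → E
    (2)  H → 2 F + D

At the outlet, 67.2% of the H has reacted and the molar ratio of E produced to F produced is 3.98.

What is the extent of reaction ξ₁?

Conversion of H: H consumed = 0.672 × 268 = 180.1 kmol = 1ξ₁ + 1ξ₂.
Selectivity: 1ξ₁ / (2ξ₂) = 3.98 → ξ₁ = 7.96 ξ₂.
Substitute: (1·7.96 + 1) ξ₂ = 180.1 → ξ₂ = 20.1 kmol, ξ₁ = 160 kmol.
Outlet amounts (n = n₀ + Σ ν·ξ):
  H: 268 − 1(160) − 1(20.1) = 87.9
  E: 0 + 1(160) = 160
  F: 0 + 2(20.1) = 40.2
  D: 0 + 1(20.1) = 20.1

ξ₁ = 160 kmol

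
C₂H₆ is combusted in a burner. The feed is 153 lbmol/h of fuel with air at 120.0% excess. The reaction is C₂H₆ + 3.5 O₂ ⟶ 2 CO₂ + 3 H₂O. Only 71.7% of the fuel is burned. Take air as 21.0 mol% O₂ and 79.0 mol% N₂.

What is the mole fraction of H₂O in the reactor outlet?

Stoichiometric O₂ = 3.5 × 153 = 535.5 lbmol/h; O₂ fed = 535.5 × 2.200 = 1178 lbmol/h.
N₂ fed = 1178 × 79/21 = 4432 lbmol/h.
Fuel reacted = 0.717 × 153 → ξ = 109.7 lbmol/h.
Outlet (n = n₀ + ν ξ):
  C₂H₆: 153 − 1(109.7) = 43.3
  O₂: 1178 − 3.5(109.7) = 794.1
  N₂: 4432 (inert)
  CO₂: 0 + 2(109.7) = 219.4
  H₂O: 0 + 3(109.7) = 329.1
Total out = 5818 lbmol/h; y_H₂O = 329.1 / 5818 = 0.05657.

0.0566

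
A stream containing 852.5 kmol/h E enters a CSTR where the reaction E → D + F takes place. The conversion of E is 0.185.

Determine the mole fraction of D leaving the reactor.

E reacted = 0.185 × 852.5 = 157.7 kmol/h; ν_E = −1, so ξ = 157.7/1 = 157.7 kmol/h.
Outlet amounts (n = n₀ + ν ξ):
  E: 852.5 − 1(157.7) = 694.8
  D: 0 + 1(157.7) = 157.7
  F: 0 + 1(157.7) = 157.7
Total out = 1010 kmol/h; y_D = 157.7 / 1010 = 0.1561.

0.156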